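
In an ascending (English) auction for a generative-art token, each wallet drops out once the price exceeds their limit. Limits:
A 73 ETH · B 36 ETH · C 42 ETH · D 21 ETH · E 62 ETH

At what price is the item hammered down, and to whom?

A wins at 62 ETH

Limits in order: 73 (A) > 62 (E) > 42 (C) > 36 (B) > 21 (D)
E is the last rival to drop out, at 62 ETH; A remains and wins at that price.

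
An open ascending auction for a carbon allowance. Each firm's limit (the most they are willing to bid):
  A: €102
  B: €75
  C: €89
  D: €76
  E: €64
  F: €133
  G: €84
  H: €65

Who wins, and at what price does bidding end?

F wins at €102

Rule: the price rises until one bidder remains; the winner pays the price at which the last rival dropped out.
Limits ranked: 133 (F) > 102 (A) > 89 (C) > 84 (G) > 76 (D) > 75 (B) > …
A is the last rival to drop out, at €102; F remains and wins at that price.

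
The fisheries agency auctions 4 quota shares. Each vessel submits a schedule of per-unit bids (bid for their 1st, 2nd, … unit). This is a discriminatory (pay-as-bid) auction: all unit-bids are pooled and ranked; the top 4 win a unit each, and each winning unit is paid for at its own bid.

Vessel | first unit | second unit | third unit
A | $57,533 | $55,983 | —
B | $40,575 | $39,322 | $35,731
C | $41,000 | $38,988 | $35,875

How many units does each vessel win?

Merging the schedules and taking the best 4: 57,533 (A-1), 55,983 (A-2), 41,000 (C-1), 40,575 (B-1)
Next rejected bid: $39,322 (not a price — pay-as-bid).
Allocation: A 2, B 1, C 1.

A 2, B 1, C 1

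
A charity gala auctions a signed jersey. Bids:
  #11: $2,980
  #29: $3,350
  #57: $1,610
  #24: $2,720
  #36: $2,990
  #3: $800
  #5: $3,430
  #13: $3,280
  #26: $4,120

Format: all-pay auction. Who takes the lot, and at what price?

#26 pays $4,120

Sorting bids: 4,120 (#26) > 3,430 (#5) > 3,350 (#29) > 3,280 (#13) > 2,990 (#36) > 2,980 (#11) > …
#26 is highest and takes the item; every bidder forfeits their bid.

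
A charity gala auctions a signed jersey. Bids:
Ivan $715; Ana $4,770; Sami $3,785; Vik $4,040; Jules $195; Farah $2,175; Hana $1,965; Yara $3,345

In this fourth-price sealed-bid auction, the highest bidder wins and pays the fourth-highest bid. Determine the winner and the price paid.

Sorting bids: 4,770 (Ana) > 4,040 (Vik) > 3,785 (Sami) > 3,345 (Yara) > 2,175 (Farah) > 1,965 (Hana) > …
Ana wins; payment is bid #4 in the ranking = $3,345.

Ana pays $3,345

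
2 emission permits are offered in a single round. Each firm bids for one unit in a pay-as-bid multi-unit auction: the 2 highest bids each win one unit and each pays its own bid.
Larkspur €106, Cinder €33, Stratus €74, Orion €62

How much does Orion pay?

Orion pays €0

Ordering the bids: 106 (Larkspur), 74 (Stratus), 62 (Orion), 33 (Cinder)
The 2 highest are Larkspur, Stratus.
Orion does not win → €0.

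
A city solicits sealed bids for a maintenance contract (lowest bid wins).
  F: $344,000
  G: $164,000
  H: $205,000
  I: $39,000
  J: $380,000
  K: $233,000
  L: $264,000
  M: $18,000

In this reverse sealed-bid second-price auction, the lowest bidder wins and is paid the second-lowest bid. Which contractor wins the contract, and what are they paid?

M is paid $39,000

Reverse sealed-bid second-price auction: the lowest bidder wins and is paid the second-lowest bid.
Bids in order: 18,000 (M) < 39,000 (I) < 164,000 (G) < 205,000 (H) < 233,000 (K) < 264,000 (L) < …
Second-price: M is paid I's bid of $39,000.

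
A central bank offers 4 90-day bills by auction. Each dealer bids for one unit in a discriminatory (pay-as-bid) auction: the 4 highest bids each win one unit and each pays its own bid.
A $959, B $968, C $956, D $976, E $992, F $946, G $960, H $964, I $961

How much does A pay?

Ordering the bids: 992 (E), 976 (D), 968 (B), 964 (H), 961 (I), 960 (G), …
The 4 highest are E, D, B, H.
A does not win → $0.

A pays $0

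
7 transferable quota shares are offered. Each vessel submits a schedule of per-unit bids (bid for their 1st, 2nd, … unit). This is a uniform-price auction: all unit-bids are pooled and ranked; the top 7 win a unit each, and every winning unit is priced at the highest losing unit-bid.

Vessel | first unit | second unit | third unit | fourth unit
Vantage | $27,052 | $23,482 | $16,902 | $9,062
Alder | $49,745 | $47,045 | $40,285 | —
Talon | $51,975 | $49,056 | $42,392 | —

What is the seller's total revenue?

Total revenue: $164,374

All unit-bids, highest first — top 7: 51,975 (Talon-1), 49,745 (Alder-1), 49,056 (Talon-2), 47,045 (Alder-2), 42,392 (Talon-3), 40,285 (Alder-3), 27,052 (Vantage-1)
Highest rejected unit-bid = $23,482.
Allocation: Alder 3, Talon 3, Vantage 1. Every unit priced at $23,482.
Revenue = 7 × 23,482 = $164,374.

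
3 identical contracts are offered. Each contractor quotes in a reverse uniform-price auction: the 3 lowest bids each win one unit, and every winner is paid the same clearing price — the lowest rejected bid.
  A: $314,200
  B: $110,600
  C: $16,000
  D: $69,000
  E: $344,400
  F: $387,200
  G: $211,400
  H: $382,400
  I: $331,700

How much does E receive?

Bids ranked low→high: 16,000 (C), 69,000 (D), 110,600 (B), 211,400 (G), 314,200 (A), …
The 3 lowest are C, D, B.
Lowest unsuccessful bid: $211,400 → clearing price.
E does not win → is paid $0.

E is paid $0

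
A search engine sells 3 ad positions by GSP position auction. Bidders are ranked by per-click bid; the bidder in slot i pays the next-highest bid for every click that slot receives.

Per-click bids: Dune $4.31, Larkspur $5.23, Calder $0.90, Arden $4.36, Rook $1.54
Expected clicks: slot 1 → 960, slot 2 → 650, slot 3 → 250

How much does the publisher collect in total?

Sorting advertisers: $5.23 (Larkspur) > $4.36 (Arden) > $4.31 (Dune) > $1.54 (Rook) > …
Slot 1: Larkspur pays $4.36 × 960 = $4185.60
Slot 2: Arden pays $4.31 × 650 = $2801.50
Slot 3: Dune pays $1.54 × 250 = $385.00
Total = $7372.10

Total revenue: $7372.10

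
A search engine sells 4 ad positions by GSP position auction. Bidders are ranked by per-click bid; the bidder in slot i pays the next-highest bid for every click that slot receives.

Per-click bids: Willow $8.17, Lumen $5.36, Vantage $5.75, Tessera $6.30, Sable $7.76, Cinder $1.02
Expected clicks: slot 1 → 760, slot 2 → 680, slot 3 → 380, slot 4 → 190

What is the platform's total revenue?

Per-click bids in order: $8.17 (Willow) > $7.76 (Sable) > $6.30 (Tessera) > $5.75 (Vantage) > $5.36 (Lumen) > …
Slot 1: Willow pays $7.76 × 760 = $5897.60
Slot 2: Sable pays $6.30 × 680 = $4284.00
Slot 3: Tessera pays $5.75 × 380 = $2185.00
Slot 4: Vantage pays $5.36 × 190 = $1018.40
Total = $13385.00

Total revenue: $13385.00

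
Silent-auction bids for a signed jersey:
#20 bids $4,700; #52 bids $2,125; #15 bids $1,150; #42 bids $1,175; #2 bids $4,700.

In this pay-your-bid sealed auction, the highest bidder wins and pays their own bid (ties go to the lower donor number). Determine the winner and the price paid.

#2 pays $4,700

Sorting bids: 4,700 (#2) > 4,700 (#20) > 2,125 (#52) > 1,175 (#42) > 1,150 (#15)
Tie at $4,700 → #2 wins by tie-break.
#2 is highest → pays own bid, $4,700.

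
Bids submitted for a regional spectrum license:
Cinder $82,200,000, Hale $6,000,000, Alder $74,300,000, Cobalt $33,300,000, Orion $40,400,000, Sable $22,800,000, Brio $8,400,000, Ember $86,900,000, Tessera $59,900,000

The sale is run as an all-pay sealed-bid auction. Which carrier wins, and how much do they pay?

Ember pays $86,900,000

Bids ranked: 86,900,000 (Ember) > 82,200,000 (Cinder) > 74,300,000 (Alder) > 59,900,000 (Tessera) > 40,400,000 (Orion) > 33,300,000 (Cobalt) > …
Ember wins with the top bid; all bids are sunk regardless.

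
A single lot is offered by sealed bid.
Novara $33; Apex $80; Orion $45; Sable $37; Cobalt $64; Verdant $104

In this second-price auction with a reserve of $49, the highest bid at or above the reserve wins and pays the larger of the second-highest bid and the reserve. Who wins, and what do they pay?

Bids in order: 104 (Verdant) > 80 (Apex) > 64 (Cobalt) > 45 (Orion) > 37 (Sable) > 33 (Novara)
Highest eligible bid: Verdant at $104.
max(second-highest $80, reserve $49) = $80; the reserve does not bind.

Verdant pays $80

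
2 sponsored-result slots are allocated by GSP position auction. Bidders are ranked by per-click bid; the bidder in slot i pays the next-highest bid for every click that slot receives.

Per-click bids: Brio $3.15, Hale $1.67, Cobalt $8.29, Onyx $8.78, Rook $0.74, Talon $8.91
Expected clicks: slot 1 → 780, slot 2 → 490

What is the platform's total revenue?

Total revenue: $10910.50

Sorting advertisers: $8.91 (Talon) > $8.78 (Onyx) > $8.29 (Cobalt) > …
Slot 1: Talon pays $8.78 × 780 = $6848.40
Slot 2: Onyx pays $8.29 × 490 = $4062.10
Total = $10910.50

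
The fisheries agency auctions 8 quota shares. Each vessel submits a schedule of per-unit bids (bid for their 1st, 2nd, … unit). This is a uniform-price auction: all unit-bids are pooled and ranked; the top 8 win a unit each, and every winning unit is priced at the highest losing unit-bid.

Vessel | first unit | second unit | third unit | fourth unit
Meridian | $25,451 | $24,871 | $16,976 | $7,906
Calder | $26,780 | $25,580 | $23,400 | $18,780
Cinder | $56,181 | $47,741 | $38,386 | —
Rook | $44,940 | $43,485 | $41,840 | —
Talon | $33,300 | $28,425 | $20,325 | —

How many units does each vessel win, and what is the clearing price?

Cinder 3, Rook 3, Talon 2; clearing price $26,780

Merging the schedules and taking the best 8: 56,181 (Cinder-1), 47,741 (Cinder-2), 44,940 (Rook-1), 43,485 (Rook-2), 41,840 (Rook-3), 38,386 (Cinder-3), 33,300 (Talon-1), 28,425 (Talon-2)
First bid not allocated: $26,780.
Allocation: Cinder 3, Rook 3, Talon 2.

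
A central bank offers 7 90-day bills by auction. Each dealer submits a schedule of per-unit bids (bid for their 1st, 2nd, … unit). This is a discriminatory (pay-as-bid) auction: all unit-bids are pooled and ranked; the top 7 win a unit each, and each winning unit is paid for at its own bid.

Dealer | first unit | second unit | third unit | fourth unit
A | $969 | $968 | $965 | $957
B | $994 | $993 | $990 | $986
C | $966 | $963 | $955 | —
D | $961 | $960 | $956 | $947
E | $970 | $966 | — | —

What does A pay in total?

Pooled unit-bids ranked (top 7): 994 (B-1), 993 (B-2), 990 (B-3), 986 (B-4), 970 (E-1), 969 (A-1), 968 (A-2)
Next rejected bid: $966 (not a price — pay-as-bid).
A's winning unit-bids: 969 + 968 = $1,937.

A pays $1,937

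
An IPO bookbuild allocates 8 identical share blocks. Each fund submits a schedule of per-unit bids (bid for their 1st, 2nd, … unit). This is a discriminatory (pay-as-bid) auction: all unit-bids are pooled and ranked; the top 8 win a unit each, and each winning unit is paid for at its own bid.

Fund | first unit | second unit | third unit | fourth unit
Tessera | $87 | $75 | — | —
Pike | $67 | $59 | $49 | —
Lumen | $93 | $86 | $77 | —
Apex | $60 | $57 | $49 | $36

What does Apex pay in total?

Merging the schedules and taking the best 8: 93 (Lumen-1), 87 (Tessera-1), 86 (Lumen-2), 77 (Lumen-3), 75 (Tessera-2), 67 (Pike-1), 60 (Apex-1), 59 (Pike-2)
Next rejected bid: $57 (not a price — pay-as-bid).
Apex's winning unit-bids: 60 = $60.

Apex pays $60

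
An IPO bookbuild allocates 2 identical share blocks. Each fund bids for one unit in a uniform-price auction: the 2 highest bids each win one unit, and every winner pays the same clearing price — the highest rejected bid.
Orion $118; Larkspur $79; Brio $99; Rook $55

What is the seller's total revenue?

Total revenue: $158

Sorting: 118 (Orion), 99 (Brio), 79 (Larkspur), 55 (Rook)
The 2 highest are Orion, Brio.
Highest unsuccessful bid: $79 → clearing price.
Total revenue = 2 × $79 = $158.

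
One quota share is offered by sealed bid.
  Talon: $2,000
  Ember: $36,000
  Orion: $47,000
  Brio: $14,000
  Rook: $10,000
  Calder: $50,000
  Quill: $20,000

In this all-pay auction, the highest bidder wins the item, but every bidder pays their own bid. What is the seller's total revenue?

Total revenue: $179,000

All-pay auction: the highest bidder wins the item, but every bidder pays their own bid.
Bids ranked: 50,000 (Calder) > 47,000 (Orion) > 36,000 (Ember) > 20,000 (Quill) > 14,000 (Brio) > 10,000 (Rook) > …
Calder wins with the top bid; all bids are sunk regardless.
Every bidder forfeits their bid regardless of winning.
Revenue = 2,000 + 36,000 + 47,000 + 14,000 + 10,000 + 50,000 + 20,000 = $179,000.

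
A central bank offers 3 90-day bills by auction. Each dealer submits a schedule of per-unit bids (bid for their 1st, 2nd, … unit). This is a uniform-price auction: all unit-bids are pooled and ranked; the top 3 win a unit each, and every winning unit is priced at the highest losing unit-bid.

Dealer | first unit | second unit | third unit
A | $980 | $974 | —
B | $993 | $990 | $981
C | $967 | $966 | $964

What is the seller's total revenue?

Total revenue: $2,940

Pooled unit-bids ranked (top 3): 993 (B-1), 990 (B-2), 981 (B-3)
First bid not allocated: $980.
Allocation: B 3. Every unit priced at $980.
Revenue = 3 × 980 = $2,940.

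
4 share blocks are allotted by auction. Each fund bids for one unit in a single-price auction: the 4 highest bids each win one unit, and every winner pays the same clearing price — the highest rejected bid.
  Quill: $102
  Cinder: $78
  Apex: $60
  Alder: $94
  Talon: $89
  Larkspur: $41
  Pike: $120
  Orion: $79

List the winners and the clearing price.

Bids ranked high→low: 120 (Pike), 102 (Quill), 94 (Alder), 89 (Talon), 79 (Orion), 78 (Cinder), …
The 4 highest are Pike, Quill, Alder, Talon.
First losing bid is Orion's $79, which sets the uniform price.

Pike, Quill, Alder, Talon; each pays $79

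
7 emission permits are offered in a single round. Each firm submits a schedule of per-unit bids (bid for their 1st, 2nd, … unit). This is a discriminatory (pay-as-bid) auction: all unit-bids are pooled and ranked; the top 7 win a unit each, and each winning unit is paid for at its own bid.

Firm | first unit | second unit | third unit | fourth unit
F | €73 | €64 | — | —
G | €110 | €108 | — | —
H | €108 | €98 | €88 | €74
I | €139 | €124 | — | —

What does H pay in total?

H pays €294

Merging the schedules and taking the best 7: 139 (I-1), 124 (I-2), 110 (G-1), 108 (G-2), 108 (H-1), 98 (H-2), 88 (H-3)
Next rejected bid: €74 (not a price — pay-as-bid).
H's winning unit-bids: 108 + 98 + 88 = €294.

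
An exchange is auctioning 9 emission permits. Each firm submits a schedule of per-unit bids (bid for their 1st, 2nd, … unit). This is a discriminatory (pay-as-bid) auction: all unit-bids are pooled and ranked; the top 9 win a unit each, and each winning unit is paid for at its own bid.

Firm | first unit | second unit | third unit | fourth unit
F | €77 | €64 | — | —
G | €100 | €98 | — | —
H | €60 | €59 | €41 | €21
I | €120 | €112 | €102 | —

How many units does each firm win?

All unit-bids, highest first — top 9: 120 (I-1), 112 (I-2), 102 (I-3), 100 (G-1), 98 (G-2), 77 (F-1), 64 (F-2), 60 (H-1), 59 (H-2)
Next rejected bid: €41 (not a price — pay-as-bid).
Allocation: F 2, G 2, H 2, I 3.

F 2, G 2, H 2, I 3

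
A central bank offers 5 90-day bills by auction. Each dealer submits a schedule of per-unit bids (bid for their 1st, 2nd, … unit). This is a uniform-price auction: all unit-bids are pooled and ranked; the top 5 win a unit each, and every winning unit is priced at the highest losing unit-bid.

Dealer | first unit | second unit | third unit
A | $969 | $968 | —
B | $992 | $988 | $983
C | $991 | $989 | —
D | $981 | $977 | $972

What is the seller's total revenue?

Total revenue: $4,905

Merging the schedules and taking the best 5: 992 (B-1), 991 (C-1), 989 (C-2), 988 (B-2), 983 (B-3)
First bid not allocated: $981.
Allocation: B 3, C 2. Every unit priced at $981.
Revenue = 5 × 981 = $4,905.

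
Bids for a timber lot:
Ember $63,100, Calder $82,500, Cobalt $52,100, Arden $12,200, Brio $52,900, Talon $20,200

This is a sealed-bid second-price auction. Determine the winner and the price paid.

Sorting bids: 82,500 (Calder) > 63,100 (Ember) > 52,900 (Brio) > 52,100 (Cobalt) > 20,200 (Talon) > 12,200 (Arden)
Calder wins with the highest bid; price is set by the runner-up at $63,100.

Calder pays $63,100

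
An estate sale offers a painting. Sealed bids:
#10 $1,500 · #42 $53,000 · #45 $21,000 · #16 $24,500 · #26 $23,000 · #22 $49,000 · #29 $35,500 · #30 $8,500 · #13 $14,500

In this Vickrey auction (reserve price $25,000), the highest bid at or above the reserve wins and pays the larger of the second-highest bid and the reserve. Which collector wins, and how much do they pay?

Vickrey auction (reserve price $25,000): the highest bid at or above the reserve wins and pays the larger of the second-highest bid and the reserve.
Bids ranked: 53,000 (#42) > 49,000 (#22) > 35,500 (#29) > 24,500 (#16) > 23,000 (#26) > 21,000 (#45) > …
#42 has the top bid at or above the reserve ($53,000).
Second-highest bid $49,000 exceeds the reserve $25,000 → payment $49,000.

#42 pays $49,000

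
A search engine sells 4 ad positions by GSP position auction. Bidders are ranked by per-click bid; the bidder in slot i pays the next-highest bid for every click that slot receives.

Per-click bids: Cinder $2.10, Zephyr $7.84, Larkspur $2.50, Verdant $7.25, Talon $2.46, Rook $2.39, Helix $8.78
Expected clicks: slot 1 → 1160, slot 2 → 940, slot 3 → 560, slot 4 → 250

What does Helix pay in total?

Helix pays $9094.40

Ranked by bid: $8.78 (Helix) > $7.84 (Zephyr) > $7.25 (Verdant) > $2.50 (Larkspur) > $2.46 (Talon) > …
Helix holds slot 1 → pays next bid $7.84 × 1160 clicks = $9094.40.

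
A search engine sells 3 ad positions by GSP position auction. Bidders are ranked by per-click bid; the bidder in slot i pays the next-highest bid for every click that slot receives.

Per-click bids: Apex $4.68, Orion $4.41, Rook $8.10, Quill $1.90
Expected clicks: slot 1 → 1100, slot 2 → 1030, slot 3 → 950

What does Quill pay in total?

Sorting advertisers: $8.10 (Rook) > $4.68 (Apex) > $4.41 (Orion) > $1.90 (Quill)
Quill ranks below slot 3 → no slot, pays nothing.

Quill pays $0.00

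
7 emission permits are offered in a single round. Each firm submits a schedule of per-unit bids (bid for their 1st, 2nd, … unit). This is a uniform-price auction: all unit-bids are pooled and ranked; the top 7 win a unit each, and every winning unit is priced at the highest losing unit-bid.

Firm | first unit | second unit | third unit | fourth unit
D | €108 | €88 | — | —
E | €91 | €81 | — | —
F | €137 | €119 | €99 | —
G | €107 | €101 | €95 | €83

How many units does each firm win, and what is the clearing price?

Pooled unit-bids ranked (top 7): 137 (F-1), 119 (F-2), 108 (D-1), 107 (G-1), 101 (G-2), 99 (F-3), 95 (G-3)
Highest rejected unit-bid = €91.
Allocation: D 1, F 3, G 3.

D 1, F 3, G 3; clearing price €91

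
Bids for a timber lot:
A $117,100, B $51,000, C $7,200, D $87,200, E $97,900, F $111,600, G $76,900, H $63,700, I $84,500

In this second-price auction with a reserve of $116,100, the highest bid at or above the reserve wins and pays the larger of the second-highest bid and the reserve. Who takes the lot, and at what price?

Bids ranked: 117,100 (A) > 111,600 (F) > 97,900 (E) > 87,200 (D) > 84,500 (I) > 76,900 (G) > …
A has the top bid at or above the reserve ($117,100).
max(second-highest $111,600, reserve $116,100) = $116,100.

A pays $116,100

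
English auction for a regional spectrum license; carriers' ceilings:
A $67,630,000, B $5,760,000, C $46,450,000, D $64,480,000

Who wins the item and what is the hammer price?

Limits in order: 67,630,000 (A) > 64,480,000 (D) > 46,450,000 (C) > 5,760,000 (B)
D is the last rival to drop out, at $64,480,000; A remains and wins at that price.

A wins at $64,480,000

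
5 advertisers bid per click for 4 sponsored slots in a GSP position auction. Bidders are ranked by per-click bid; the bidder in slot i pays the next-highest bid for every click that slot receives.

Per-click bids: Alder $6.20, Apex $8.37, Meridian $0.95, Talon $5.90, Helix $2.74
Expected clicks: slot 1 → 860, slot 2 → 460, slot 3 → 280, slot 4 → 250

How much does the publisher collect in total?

Ranked by bid: $8.37 (Apex) > $6.20 (Alder) > $5.90 (Talon) > $2.74 (Helix) > $0.95 (Meridian)
Slot 1: Apex pays $6.20 × 860 = $5332.00
Slot 2: Alder pays $5.90 × 460 = $2714.00
Slot 3: Talon pays $2.74 × 280 = $767.20
Slot 4: Helix pays $0.95 × 250 = $237.50
Total = $9050.70

Total revenue: $9050.70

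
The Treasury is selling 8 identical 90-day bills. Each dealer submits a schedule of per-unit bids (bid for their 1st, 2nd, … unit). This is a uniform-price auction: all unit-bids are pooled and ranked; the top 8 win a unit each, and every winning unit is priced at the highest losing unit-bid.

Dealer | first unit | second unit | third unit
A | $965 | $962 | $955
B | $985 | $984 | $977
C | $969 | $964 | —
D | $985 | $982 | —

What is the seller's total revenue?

Pooled unit-bids ranked (top 8): 985 (B-1), 985 (D-1), 984 (B-2), 982 (D-2), 977 (B-3), 969 (C-1), 965 (A-1), 964 (C-2)
Highest rejected unit-bid = $962.
Allocation: A 1, B 3, C 2, D 2. Every unit priced at $962.
Revenue = 8 × 962 = $7,696.

Total revenue: $7,696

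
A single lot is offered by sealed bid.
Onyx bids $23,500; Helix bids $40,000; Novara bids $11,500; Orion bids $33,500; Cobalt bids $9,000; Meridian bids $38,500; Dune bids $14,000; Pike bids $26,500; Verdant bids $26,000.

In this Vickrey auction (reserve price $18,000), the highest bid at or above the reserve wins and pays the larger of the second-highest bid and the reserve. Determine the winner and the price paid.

Helix pays $38,500

Bids ranked: 40,000 (Helix) > 38,500 (Meridian) > 33,500 (Orion) > 26,500 (Pike) > 26,000 (Verdant) > 23,500 (Onyx) > …
Helix has the top bid at or above the reserve ($40,000).
Second-highest bid $38,500 exceeds the reserve $18,000 → payment $38,500.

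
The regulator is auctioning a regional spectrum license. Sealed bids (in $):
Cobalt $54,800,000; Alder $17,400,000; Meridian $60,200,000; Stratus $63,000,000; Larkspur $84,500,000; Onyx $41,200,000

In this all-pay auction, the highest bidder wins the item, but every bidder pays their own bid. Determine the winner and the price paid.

Larkspur pays $84,500,000

Bids ranked: 84,500,000 (Larkspur) > 63,000,000 (Stratus) > 60,200,000 (Meridian) > 54,800,000 (Cobalt) > 41,200,000 (Onyx) > 17,400,000 (Alder)
Larkspur is highest and takes the item; every bidder forfeits their bid.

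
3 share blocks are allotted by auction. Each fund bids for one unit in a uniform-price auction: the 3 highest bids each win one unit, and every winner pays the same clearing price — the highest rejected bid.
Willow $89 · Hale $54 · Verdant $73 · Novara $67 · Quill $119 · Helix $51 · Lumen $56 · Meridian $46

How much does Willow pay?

Ordering the bids: 119 (Quill), 89 (Willow), 73 (Verdant), 67 (Novara), 56 (Lumen), …
Top 3: Quill, Willow, Verdant.
Highest unsuccessful bid: $67 → clearing price.
Willow wins → pays $67.

Willow pays $67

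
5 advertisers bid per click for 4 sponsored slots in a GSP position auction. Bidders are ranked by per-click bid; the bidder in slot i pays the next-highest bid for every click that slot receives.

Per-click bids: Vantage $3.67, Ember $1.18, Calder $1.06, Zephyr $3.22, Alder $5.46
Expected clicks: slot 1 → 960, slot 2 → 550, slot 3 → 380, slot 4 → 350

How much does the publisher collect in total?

Total revenue: $6113.60

Sorting advertisers: $5.46 (Alder) > $3.67 (Vantage) > $3.22 (Zephyr) > $1.18 (Ember) > $1.06 (Calder)
Slot 1: Alder pays $3.67 × 960 = $3523.20
Slot 2: Vantage pays $3.22 × 550 = $1771.00
Slot 3: Zephyr pays $1.18 × 380 = $448.40
Slot 4: Ember pays $1.06 × 350 = $371.00
Total = $6113.60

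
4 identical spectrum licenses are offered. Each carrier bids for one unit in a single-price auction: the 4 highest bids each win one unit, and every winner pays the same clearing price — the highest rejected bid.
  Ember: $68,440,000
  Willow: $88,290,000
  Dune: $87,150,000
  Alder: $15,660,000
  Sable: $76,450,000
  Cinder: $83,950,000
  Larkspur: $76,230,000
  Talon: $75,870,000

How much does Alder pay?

Sorting: 88,290,000 (Willow), 87,150,000 (Dune), 83,950,000 (Cinder), 76,450,000 (Sable), 76,230,000 (Larkspur), 75,870,000 (Talon), …
Top 4: Willow, Dune, Cinder, Sable.
First losing bid is Larkspur's $76,230,000, which sets the uniform price.
Alder does not win → pays $0.

Alder pays $0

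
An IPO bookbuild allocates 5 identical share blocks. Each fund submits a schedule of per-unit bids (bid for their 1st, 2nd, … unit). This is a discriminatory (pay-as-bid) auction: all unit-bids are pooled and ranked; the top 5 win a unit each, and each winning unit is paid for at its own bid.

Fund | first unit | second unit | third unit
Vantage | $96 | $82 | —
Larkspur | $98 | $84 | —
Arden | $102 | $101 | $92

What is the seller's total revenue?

Merging the schedules and taking the best 5: 102 (Arden-1), 101 (Arden-2), 98 (Larkspur-1), 96 (Vantage-1), 92 (Arden-3)
Next rejected bid: $84 (not a price — pay-as-bid).
Each winning unit pays its own bid.
Revenue = 102 + 101 + 98 + 96 + 92 = $489.

Total revenue: $489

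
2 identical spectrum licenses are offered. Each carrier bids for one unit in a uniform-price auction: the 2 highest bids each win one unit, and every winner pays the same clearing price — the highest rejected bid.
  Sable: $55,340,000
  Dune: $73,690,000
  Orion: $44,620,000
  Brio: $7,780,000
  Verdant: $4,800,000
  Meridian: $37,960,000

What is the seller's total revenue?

Ordering the bids: 73,690,000 (Dune), 55,340,000 (Sable), 44,620,000 (Orion), 37,960,000 (Meridian), …
Winners (2 units): Dune, Sable.
Clearing price = highest rejected bid = $44,620,000.
Total revenue = 2 × $44,620,000 = $89,240,000.

Total revenue: $89,240,000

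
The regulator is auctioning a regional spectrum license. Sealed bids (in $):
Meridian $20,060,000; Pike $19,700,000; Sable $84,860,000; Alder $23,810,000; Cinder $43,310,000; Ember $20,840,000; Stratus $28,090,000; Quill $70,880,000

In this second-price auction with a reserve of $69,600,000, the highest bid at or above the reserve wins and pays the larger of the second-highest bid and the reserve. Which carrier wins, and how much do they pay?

Bids ranked: 84,860,000 (Sable) > 70,880,000 (Quill) > 43,310,000 (Cinder) > 28,090,000 (Stratus) > 23,810,000 (Alder) > 20,840,000 (Ember) > …
Highest eligible bid: Sable at $84,860,000.
Second-highest bid $70,880,000 exceeds the reserve $69,600,000 → payment $70,880,000.

Sable pays $70,880,000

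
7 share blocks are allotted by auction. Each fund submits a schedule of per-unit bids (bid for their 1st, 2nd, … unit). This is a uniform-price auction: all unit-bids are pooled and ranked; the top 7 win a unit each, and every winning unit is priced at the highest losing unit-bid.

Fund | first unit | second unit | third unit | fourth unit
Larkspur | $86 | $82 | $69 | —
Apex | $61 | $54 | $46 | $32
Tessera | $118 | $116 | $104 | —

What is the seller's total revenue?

Total revenue: $378

Merging the schedules and taking the best 7: 118 (Tessera-1), 116 (Tessera-2), 104 (Tessera-3), 86 (Larkspur-1), 82 (Larkspur-2), 69 (Larkspur-3), 61 (Apex-1)
The (k+1)-th unit-bid is $54.
Allocation: Apex 1, Larkspur 3, Tessera 3. Every unit priced at $54.
Revenue = 7 × 54 = $378.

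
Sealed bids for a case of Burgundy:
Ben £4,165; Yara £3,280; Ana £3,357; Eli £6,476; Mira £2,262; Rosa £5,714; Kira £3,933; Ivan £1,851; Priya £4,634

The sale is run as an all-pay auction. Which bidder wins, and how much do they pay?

Rule: the highest bidder wins the item, but every bidder pays their own bid.
Sorting bids: 6,476 (Eli) > 5,714 (Rosa) > 4,634 (Priya) > 4,165 (Ben) > 3,933 (Kira) > 3,357 (Ana) > …
Eli wins with the top bid; all bids are sunk regardless.

Eli pays £6,476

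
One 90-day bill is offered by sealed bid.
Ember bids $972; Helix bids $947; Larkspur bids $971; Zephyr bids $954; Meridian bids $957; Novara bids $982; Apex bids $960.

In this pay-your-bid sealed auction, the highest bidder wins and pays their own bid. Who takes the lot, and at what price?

Bids ranked: 982 (Novara) > 972 (Ember) > 971 (Larkspur) > 960 (Apex) > 957 (Meridian) > 954 (Zephyr) > …
Novara is highest → pays own bid, $982.

Novara pays $982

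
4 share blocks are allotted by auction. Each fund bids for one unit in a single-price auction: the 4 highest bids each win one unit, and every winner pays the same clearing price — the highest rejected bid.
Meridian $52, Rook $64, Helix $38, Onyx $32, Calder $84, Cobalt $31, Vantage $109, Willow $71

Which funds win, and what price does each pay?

Vantage, Calder, Willow, Rook; each pays $52

Ordering the bids: 109 (Vantage), 84 (Calder), 71 (Willow), 64 (Rook), 52 (Meridian), 38 (Helix), …
The 4 highest are Vantage, Calder, Willow, Rook.
First losing bid is Meridian's $52, which sets the uniform price.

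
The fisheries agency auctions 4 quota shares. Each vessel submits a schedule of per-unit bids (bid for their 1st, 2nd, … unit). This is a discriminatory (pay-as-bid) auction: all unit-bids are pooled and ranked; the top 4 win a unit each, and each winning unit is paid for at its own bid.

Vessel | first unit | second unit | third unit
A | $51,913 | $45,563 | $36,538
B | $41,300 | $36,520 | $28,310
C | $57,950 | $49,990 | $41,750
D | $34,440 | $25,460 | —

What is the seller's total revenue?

Pooled unit-bids ranked (top 4): 57,950 (C-1), 51,913 (A-1), 49,990 (C-2), 45,563 (A-2)
Next rejected bid: $41,750 (not a price — pay-as-bid).
Each winning unit pays its own bid.
Revenue = 57,950 + 51,913 + 49,990 + 45,563 = $205,416.

Total revenue: $205,416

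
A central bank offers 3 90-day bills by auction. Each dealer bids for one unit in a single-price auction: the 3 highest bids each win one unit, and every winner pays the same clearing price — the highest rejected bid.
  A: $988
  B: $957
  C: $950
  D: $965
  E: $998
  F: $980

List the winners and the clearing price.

E, A, F; each pays $965

Sorting: 998 (E), 988 (A), 980 (F), 965 (D), 957 (B), …
The 3 highest are E, A, F.
Clearing price = highest rejected bid = $965.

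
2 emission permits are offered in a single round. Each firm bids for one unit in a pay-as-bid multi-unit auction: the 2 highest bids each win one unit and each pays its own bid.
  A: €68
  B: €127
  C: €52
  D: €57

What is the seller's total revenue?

Sorting: 127 (B), 68 (A), 57 (D), 52 (C)
Winners (2 units): B, A.
Total revenue = 127 + 68 = €195.

Total revenue: €195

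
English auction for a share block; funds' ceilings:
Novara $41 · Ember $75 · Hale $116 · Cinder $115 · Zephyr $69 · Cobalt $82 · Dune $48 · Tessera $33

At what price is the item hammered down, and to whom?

Limits ranked: 116 (Hale) > 115 (Cinder) > 82 (Cobalt) > 75 (Ember) > 69 (Zephyr) > 48 (Dune) > …
Cinder is the last rival to drop out, at $115; Hale remains and wins at that price.

Hale wins at $115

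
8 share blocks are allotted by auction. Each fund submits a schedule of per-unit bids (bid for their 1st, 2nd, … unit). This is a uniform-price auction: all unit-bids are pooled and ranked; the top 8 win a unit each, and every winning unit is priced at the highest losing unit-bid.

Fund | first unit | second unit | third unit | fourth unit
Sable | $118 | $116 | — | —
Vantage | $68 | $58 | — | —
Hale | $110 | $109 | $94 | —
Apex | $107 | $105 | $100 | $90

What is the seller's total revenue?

All unit-bids, highest first — top 8: 118 (Sable-1), 116 (Sable-2), 110 (Hale-1), 109 (Hale-2), 107 (Apex-1), 105 (Apex-2), 100 (Apex-3), 94 (Hale-3)
The (k+1)-th unit-bid is $90.
Allocation: Apex 3, Hale 3, Sable 2. Every unit priced at $90.
Revenue = 8 × 90 = $720.

Total revenue: $720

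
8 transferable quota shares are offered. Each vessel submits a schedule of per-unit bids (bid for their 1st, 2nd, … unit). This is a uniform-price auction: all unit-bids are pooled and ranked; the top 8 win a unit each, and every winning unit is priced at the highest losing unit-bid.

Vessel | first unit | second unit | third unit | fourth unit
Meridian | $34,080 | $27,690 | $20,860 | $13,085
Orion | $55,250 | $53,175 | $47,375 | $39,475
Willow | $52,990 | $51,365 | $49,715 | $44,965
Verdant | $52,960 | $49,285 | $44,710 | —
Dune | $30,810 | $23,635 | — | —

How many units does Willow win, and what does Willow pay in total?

Willow: 3 units, pays $134,895

Pooled unit-bids ranked (top 8): 55,250 (Orion-1), 53,175 (Orion-2), 52,990 (Willow-1), 52,960 (Verdant-1), 51,365 (Willow-2), 49,715 (Willow-3), 49,285 (Verdant-2), 47,375 (Orion-3)
The (k+1)-th unit-bid is $44,965.
Willow wins 3 unit(s) at $44,965 each.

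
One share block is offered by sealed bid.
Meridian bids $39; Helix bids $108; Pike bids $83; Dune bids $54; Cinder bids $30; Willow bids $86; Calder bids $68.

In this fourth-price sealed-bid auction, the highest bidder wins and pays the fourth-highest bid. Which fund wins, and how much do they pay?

Rule: the highest bidder wins and pays the fourth-highest bid.
Bids ranked: 108 (Helix) > 86 (Willow) > 83 (Pike) > 68 (Calder) > 54 (Dune) > 39 (Meridian) > …
Helix wins; payment is bid #4 in the ranking = $68.

Helix pays $68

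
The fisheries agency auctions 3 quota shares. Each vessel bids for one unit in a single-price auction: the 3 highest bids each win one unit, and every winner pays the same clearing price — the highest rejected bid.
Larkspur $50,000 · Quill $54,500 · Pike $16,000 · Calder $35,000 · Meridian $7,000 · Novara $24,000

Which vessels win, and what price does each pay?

Bids ranked high→low: 54,500 (Quill), 50,000 (Larkspur), 35,000 (Calder), 24,000 (Novara), 16,000 (Pike), …
Top 3: Quill, Larkspur, Calder.
Highest unsuccessful bid: $24,000 → clearing price.

Quill, Larkspur, Calder; each pays $24,000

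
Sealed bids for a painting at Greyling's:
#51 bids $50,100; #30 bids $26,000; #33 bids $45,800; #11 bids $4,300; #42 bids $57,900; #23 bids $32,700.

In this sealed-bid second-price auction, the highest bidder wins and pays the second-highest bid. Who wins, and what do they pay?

Bids ranked: 57,900 (#42) > 50,100 (#51) > 45,800 (#33) > 32,700 (#23) > 26,000 (#30) > 4,300 (#11)
#42 wins with the highest bid; price is set by the runner-up at $50,100.

#42 pays $50,100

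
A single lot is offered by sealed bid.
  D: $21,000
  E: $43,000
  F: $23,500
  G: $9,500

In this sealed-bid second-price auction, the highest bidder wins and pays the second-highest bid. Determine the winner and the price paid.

E pays $23,500

Bids ranked: 43,000 (E) > 23,500 (F) > 21,000 (D) > 9,500 (G)
E wins with the highest bid; price is set by the runner-up at $23,500.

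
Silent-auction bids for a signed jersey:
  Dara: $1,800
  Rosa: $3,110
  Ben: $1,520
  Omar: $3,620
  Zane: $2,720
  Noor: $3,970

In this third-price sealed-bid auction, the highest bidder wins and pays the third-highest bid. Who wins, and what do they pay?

Noor pays $3,110

Sorting bids: 3,970 (Noor) > 3,620 (Omar) > 3,110 (Rosa) > 2,720 (Zane) > 1,800 (Dara) > 1,520 (Ben)
Noor wins; payment is bid #3 in the ranking = $3,110.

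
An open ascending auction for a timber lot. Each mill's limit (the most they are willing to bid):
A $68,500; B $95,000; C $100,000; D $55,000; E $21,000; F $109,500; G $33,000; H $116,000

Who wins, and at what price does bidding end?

Rule: the price rises until one bidder remains; the winner pays the price at which the last rival dropped out.
Sorting limits: 116,000 (H) > 109,500 (F) > 100,000 (C) > 95,000 (B) > 68,500 (A) > 55,000 (D) > …
Bidding ends when F exits at $109,500; H takes it.

H wins at $109,500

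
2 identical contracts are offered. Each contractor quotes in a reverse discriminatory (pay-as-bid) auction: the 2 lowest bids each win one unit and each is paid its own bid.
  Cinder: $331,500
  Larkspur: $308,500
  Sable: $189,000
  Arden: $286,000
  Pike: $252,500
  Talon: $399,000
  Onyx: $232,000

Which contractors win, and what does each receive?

Sable $189,000, Onyx $232,000

Ordering the bids: 189,000 (Sable), 232,000 (Onyx), 252,500 (Pike), 286,000 (Arden), …
The 2 lowest are Sable, Onyx.
Each winner is paid its own bid: Sable $189,000, Onyx $232,000.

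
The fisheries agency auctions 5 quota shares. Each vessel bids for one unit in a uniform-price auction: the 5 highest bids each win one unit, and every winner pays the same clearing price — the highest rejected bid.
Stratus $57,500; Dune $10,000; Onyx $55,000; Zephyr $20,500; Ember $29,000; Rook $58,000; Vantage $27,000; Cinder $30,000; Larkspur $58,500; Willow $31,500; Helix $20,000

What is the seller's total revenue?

Sorting: 58,500 (Larkspur), 58,000 (Rook), 57,500 (Stratus), 55,000 (Onyx), 31,500 (Willow), 30,000 (Cinder), 29,000 (Ember), …
Winners (5 units): Larkspur, Rook, Stratus, Onyx, Willow.
First losing bid is Cinder's $30,000, which sets the uniform price.
Total revenue = 5 × $30,000 = $150,000.

Total revenue: $150,000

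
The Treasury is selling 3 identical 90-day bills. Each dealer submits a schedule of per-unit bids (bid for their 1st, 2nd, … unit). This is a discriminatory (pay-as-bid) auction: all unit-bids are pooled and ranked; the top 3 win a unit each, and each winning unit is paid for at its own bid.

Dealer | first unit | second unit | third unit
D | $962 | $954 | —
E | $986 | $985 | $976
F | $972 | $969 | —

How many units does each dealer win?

Pooled unit-bids ranked (top 3): 986 (E-1), 985 (E-2), 976 (E-3)
Next rejected bid: $972 (not a price — pay-as-bid).
Allocation: E 3.

E 3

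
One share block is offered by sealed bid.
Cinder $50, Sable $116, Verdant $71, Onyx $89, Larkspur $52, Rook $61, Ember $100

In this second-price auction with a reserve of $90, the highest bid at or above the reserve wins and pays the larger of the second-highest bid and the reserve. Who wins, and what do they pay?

Second-price auction with a reserve of $90: the highest bid at or above the reserve wins and pays the larger of the second-highest bid and the reserve.
Bids ranked: 116 (Sable) > 100 (Ember) > 89 (Onyx) > 71 (Verdant) > 61 (Rook) > 52 (Larkspur) > …
Sable has the top bid at or above the reserve ($116).
max(second-highest $100, reserve $90) = $100; the reserve does not bind.

Sable pays $100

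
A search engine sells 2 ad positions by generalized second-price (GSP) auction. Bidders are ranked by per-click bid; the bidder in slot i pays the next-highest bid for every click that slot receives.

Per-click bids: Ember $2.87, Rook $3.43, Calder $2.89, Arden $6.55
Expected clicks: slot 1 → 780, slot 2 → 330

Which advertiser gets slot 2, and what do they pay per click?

Rook; $2.89 per click

Per-click bids in order: $6.55 (Arden) > $3.43 (Rook) > $2.89 (Calder) > …
Slot 2 goes to the second-ranked bidder, Rook, who pays the next bid down: $2.89/click.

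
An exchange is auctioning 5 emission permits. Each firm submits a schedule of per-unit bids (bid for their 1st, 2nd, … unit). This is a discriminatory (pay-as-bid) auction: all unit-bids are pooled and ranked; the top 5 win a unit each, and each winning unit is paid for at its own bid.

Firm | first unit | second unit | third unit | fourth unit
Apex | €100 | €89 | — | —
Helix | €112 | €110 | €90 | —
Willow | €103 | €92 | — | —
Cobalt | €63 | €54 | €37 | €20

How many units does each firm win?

Apex 1, Helix 2, Willow 2

Merging the schedules and taking the best 5: 112 (Helix-1), 110 (Helix-2), 103 (Willow-1), 100 (Apex-1), 92 (Willow-2)
Next rejected bid: €90 (not a price — pay-as-bid).
Allocation: Apex 1, Helix 2, Willow 2.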